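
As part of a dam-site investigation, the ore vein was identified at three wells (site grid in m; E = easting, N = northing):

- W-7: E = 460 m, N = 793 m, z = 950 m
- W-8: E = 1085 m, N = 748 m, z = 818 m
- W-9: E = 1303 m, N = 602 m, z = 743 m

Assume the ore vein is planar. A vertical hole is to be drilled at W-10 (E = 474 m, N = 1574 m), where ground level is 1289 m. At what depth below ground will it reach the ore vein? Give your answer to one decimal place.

168.2 m

Two edge vectors: W-7→W-8 = (625, -45, -132), W-7→W-9 = (843, -191, -207).
Normal n = (W-7→W-8) × (W-7→W-9) = (-15897, 18099, -81440).
So ∂z/∂E = −n_x/n_z = −0.195199 and ∂z/∂N = −n_y/n_z = 0.222237.
Intercept c from W-7: 950 + 89.79 − 176.23 = 863.56.
At (474, 1574): z_contact = −92.52 + 349.80 + 863.56 = 1120.83 m.
Depth below ground = 1289 − 1120.83 = 168.2 m.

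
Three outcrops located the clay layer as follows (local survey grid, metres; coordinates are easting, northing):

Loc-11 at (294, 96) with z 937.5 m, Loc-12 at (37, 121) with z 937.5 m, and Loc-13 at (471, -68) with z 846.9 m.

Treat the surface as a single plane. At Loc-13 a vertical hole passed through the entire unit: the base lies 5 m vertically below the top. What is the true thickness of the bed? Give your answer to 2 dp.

Let the plane be z = a·easting + b·northing + c.
Loc-12−Loc-11: −257a + 25b = 0;  Loc-13−Loc-11: 177a − 164b = −90.6.
Solving gives a = 0.06004, b = 0.61724.
|∇z| = √(a²+b²) = 0.62015, so dip δ = arctan(0.62015) = 31.81°.
True thickness = vertical thickness × cos δ = 5 × cos 31.81° = 4.25 m.

4.25 m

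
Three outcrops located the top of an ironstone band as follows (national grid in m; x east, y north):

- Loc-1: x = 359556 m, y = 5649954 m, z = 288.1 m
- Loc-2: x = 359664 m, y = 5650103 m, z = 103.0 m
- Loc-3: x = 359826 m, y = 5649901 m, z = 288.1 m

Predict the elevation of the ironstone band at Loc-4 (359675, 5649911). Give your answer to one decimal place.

309.5 m

Two edge vectors: Loc-1→Loc-2 = (108, 149, -185.1), Loc-1→Loc-3 = (270, -53, 0).
Normal n = (Loc-1→Loc-2) × (Loc-1→Loc-3) = (-9810.3, -49977, -45954).
So ∂z/∂x = −n_x/n_z = −0.213480872 and ∂z/∂y = −n_y/n_z = −1.087544066.
Intercept c from Loc-1: 288.1 + 76758.33 + 6144573.94 = 6221620.37.
At (359675, 5649911): z = −76783.7 − 6144527.2 + 6221620.37 = 309.5 m.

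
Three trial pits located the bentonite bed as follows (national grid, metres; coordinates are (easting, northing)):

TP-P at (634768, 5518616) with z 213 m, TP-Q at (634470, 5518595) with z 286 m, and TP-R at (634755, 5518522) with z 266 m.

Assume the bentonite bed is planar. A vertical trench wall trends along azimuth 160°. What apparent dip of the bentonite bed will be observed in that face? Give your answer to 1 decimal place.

Let the plane be z = a·E + b·N + c.
TP-Q−TP-P: −298a − 21b = 73;  TP-R−TP-P: −13a − 94b = 53.
Solving gives a = −0.20725, b = −0.53517.
Unit vector along 160° is (sin 160°, cos 160°) = (0.3420, -0.9397).
Slope in that direction = a·(0.3420) + b·(-0.9397) = 0.43201.
Apparent dip = arctan|0.43201| = 23.4° (true dip is 29.9°, so apparent ≤ true as expected).

23.4°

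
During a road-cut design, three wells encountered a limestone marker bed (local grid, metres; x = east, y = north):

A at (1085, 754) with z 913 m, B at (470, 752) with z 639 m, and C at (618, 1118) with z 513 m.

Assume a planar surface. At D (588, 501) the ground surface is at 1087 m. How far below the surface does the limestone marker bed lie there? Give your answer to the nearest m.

263 m

Two edge vectors: A→B = (-615, -2, -274), A→C = (-467, 364, -400).
Normal n = (A→B) × (A→C) = (100536, -118042, -224794).
So ∂z/∂x = −n_x/n_z = 0.44724 and ∂z/∂y = −n_y/n_z = −0.52511.
Intercept c from A: 913 − 485.25 + 395.93 = 823.68.
At (588, 501): z_contact = 263.0 − 263.1 + 823.68 = 823.6 m.
Depth below ground = 1087 − 823.6 = 263 m.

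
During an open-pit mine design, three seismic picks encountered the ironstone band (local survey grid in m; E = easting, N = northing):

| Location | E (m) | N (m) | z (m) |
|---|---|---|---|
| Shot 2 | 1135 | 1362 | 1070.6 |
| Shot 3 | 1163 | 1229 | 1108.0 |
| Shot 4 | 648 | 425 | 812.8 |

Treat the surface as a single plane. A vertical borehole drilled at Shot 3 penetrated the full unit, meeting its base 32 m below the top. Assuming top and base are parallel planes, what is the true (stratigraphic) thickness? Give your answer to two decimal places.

Let the plane be z = a·E + b·N + c.
Shot 3−Shot 2: 28a − 133b = 37.4;  Shot 4−Shot 2: −487a − 937b = −257.8.
Solving gives a = 0.76182, b = −0.12082.
|∇z| = √(a²+b²) = 0.77134, so dip δ = arctan(0.77134) = 37.64°.
True thickness = vertical thickness × cos δ = 32 × cos 37.64° = 25.34 m.

25.34 m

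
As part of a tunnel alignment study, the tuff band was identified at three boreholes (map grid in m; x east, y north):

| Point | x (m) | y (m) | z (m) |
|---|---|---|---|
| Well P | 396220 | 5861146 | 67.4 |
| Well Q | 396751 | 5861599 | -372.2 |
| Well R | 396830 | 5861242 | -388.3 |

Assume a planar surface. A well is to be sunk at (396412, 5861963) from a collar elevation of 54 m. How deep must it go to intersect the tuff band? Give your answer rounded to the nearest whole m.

Two edge vectors: Well P→Well Q = (531, 453, -439.6), Well P→Well R = (610, 96, -455.7).
Normal n = (Well P→Well Q) × (Well P→Well R) = (-164230.5, -26179.3, -225354).
So ∂z/∂x = −n_x/n_z = −0.72876674 and ∂z/∂y = −n_y/n_z = −0.11616967.
Intercept c from Well P: 67.4 + 288751.96 + 680887.40 = 969706.76.
At (396412, 5861963): z_contact = −288891.9 − 680982.3 + 969706.76 = -167.4 m.
Depth below ground = 54 − (-167.4) = 221 m.

221 m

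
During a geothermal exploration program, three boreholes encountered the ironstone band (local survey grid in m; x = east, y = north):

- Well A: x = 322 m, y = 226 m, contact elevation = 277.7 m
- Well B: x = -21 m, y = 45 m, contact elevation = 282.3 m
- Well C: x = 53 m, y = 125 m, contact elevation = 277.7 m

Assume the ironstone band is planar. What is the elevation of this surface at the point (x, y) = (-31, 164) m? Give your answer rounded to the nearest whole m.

Two edge vectors: Well A→Well B = (-343, -181, 4.6), Well A→Well C = (-269, -101, 0).
Normal n = (Well A→Well B) × (Well A→Well C) = (464.6, -1237.4, -14046).
So ∂z/∂x = −n_x/n_z = 0.03308 and ∂z/∂y = −n_y/n_z = −0.08810.
Intercept c from Well A: 277.7 − 10.65 + 19.91 = 286.96.
At (-31, 164): z = −1.0 − 14.4 + 286.96 = 271.5 m.

271 m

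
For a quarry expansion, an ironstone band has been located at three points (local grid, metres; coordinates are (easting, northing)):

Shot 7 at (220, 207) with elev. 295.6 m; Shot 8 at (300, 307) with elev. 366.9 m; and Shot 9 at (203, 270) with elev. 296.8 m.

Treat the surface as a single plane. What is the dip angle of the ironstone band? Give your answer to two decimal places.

Two edge vectors: Shot 7→Shot 8 = (80, 100, 71.3), Shot 7→Shot 9 = (-17, 63, 1.2).
Normal n = (Shot 7→Shot 8) × (Shot 7→Shot 9) = (-4371.9, -1308.1, 6740).
So ∂z/∂E = −n_x/n_z = 0.64865 and ∂z/∂N = −n_y/n_z = 0.19408.
Gradient magnitude |∇z| = √(a² + b²) = √(0.42075 + 0.03767) = 0.67706.
True dip = arctan(0.67706) = 34.10°, dipping toward WSW (azimuth ≈ 253°).

34.10°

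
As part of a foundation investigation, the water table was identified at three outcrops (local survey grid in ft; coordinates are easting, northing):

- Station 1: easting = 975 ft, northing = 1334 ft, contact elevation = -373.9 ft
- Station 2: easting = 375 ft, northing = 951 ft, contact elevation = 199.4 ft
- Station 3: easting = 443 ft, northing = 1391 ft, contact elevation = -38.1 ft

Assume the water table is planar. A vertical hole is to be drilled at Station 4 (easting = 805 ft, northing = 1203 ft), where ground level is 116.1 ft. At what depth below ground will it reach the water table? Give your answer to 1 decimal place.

317.8 ft

Two edge vectors: Station 1→Station 2 = (-600, -383, 573.3), Station 1→Station 3 = (-532, 57, 335.8).
Normal n = (Station 1→Station 2) × (Station 1→Station 3) = (-161289.5, -103515.6, -237956).
So ∂z/∂easting = −n_x/n_z = −0.677812 and ∂z/∂northing = −n_y/n_z = −0.435020.
Intercept c from Station 1: -373.9 + 660.87 + 580.32 = 867.28.
At (805, 1203): z_contact = −545.64 − 523.33 + 867.28 = -201.68 ft.
Depth below ground = 116.1 − (-201.68) = 317.8 ft.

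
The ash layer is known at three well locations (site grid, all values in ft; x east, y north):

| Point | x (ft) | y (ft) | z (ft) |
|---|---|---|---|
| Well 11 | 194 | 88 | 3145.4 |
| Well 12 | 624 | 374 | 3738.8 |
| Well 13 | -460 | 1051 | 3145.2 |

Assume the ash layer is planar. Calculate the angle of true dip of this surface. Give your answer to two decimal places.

Two edge vectors: Well 11→Well 12 = (430, 286, 593.4), Well 11→Well 13 = (-654, 963, -0.2).
Normal n = (Well 11→Well 12) × (Well 11→Well 13) = (-571501.4, -387997.6, 601134).
So ∂z/∂x = −n_x/n_z = 0.95071 and ∂z/∂y = −n_y/n_z = 0.64544.
Gradient magnitude |∇z| = √(a² + b²) = √(0.90384 + 0.41660) = 1.14910.
True dip = arctan(1.14910) = 48.97°, dipping toward SW (azimuth ≈ 236°).

48.97°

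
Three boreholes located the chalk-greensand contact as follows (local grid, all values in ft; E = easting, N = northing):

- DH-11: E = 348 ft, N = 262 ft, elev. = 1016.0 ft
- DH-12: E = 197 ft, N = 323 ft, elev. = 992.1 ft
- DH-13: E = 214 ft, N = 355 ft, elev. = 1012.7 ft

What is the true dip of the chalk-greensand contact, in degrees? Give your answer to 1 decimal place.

29.9°

Two edge vectors: DH-11→DH-12 = (-151, 61, -23.9), DH-11→DH-13 = (-134, 93, -3.3).
Normal n = (DH-11→DH-12) × (DH-11→DH-13) = (2021.4, 2704.3, -5869).
So ∂z/∂E = −n_x/n_z = 0.34442 and ∂z/∂N = −n_y/n_z = 0.46078.
Gradient magnitude |∇z| = √(a² + b²) = √(0.11863 + 0.21232) = 0.57527.
True dip = arctan(0.57527) = 29.9°, dipping toward SW (azimuth ≈ 217°).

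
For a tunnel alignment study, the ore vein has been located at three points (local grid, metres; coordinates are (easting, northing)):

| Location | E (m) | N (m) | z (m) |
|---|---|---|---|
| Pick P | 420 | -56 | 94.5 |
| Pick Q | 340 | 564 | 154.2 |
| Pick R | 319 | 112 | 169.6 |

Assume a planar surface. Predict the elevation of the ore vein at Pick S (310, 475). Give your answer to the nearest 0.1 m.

Two edge vectors: Pick P→Pick Q = (-80, 620, 59.7), Pick P→Pick R = (-101, 168, 75.1).
Normal n = (Pick P→Pick Q) × (Pick P→Pick R) = (36532.4, -21.7, 49180).
So ∂z/∂E = −n_x/n_z = −0.74283 and ∂z/∂N = −n_y/n_z = 0.00044.
Intercept c from Pick P: 94.5 + 311.99 + 0.02 = 406.51.
At (310, 475): z = −230.3 + 0.2 + 406.51 = 176.4 m.

176.4 m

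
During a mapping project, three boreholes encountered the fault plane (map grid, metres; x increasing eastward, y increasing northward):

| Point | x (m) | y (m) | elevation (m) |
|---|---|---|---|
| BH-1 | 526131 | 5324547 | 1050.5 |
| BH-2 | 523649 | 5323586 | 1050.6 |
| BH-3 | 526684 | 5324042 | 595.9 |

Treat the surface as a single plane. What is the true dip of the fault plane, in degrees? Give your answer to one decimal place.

34.1°

Let the plane be z = a·x + b·y + c.
BH-2−BH-1: −2482a − 961b = 0.1;  BH-3−BH-1: 553a − 505b = −454.6.
Solving gives a = −0.24480, b = 0.63214.
Gradient magnitude |∇z| = √(a² + b²) = √(0.05992 + 0.39959) = 0.67788.
True dip = arctan(0.67788) = 34.1°, dipping toward SSE (azimuth ≈ 159°).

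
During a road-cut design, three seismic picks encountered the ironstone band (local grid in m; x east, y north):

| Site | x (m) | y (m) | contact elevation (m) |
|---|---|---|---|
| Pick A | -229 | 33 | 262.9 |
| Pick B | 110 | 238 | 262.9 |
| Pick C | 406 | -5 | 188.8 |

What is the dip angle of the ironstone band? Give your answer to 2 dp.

Let the plane be z = a·x + b·y + c.
Pick B−Pick A: 339a + 205b = 0;  Pick C−Pick A: 635a − 38b = −74.1.
Solving gives a = −0.10618, b = 0.17559.
Gradient magnitude |∇z| = √(a² + b²) = √(0.01128 + 0.03083) = 0.20520.
True dip = arctan(0.20520) = 11.60°, dipping toward SSE (azimuth ≈ 149°).

11.60°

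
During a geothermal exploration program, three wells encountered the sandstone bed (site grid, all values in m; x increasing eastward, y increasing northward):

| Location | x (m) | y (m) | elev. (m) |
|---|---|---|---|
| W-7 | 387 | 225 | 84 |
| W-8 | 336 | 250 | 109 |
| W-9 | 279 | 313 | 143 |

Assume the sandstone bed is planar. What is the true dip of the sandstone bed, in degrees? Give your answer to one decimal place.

Two edge vectors: W-7→W-8 = (-51, 25, 25), W-7→W-9 = (-108, 88, 59).
Normal n = (W-7→W-8) × (W-7→W-9) = (-725, 309, -1788).
So ∂z/∂x = −n_x/n_z = −0.40548 and ∂z/∂y = −n_y/n_z = 0.17282.
Gradient magnitude |∇z| = √(a² + b²) = √(0.16441 + 0.02987) = 0.44077.
True dip = arctan(0.44077) = 23.8°, dipping toward ESE (azimuth ≈ 113°).

23.8°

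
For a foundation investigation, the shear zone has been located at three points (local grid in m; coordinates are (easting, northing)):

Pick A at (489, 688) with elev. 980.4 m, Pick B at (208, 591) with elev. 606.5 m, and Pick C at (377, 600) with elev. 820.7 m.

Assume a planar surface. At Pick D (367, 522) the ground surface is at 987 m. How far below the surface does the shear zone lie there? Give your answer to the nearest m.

Two edge vectors: Pick A→Pick B = (-281, -97, -373.9), Pick A→Pick C = (-112, -88, -159.7).
Normal n = (Pick A→Pick B) × (Pick A→Pick C) = (-17412.3, -2998.9, 13864).
So ∂z/∂E = −n_x/n_z = 1.25594 and ∂z/∂N = −n_y/n_z = 0.21631.
Intercept c from Pick A: 980.4 − 614.15 − 148.82 = 217.43.
At (367, 522): z_contact = 460.9 + 112.9 + 217.43 = 791.3 m.
Depth below ground = 987 − 791.3 = 196 m.

196 m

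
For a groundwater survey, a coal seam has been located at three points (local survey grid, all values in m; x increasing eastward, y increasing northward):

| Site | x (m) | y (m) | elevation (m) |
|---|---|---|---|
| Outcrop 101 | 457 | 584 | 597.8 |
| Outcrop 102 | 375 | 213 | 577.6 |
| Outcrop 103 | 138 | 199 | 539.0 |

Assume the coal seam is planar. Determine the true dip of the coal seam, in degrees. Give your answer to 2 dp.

9.25°

Two edge vectors: Outcrop 101→Outcrop 102 = (-82, -371, -20.2), Outcrop 101→Outcrop 103 = (-319, -385, -58.8).
Normal n = (Outcrop 101→Outcrop 102) × (Outcrop 101→Outcrop 103) = (14037.8, 1622.2, -86779).
So ∂z/∂x = −n_x/n_z = 0.16176 and ∂z/∂y = −n_y/n_z = 0.01869.
Gradient magnitude |∇z| = √(a² + b²) = √(0.02617 + 0.00035) = 0.16284.
True dip = arctan(0.16284) = 9.25°, dipping toward W (azimuth ≈ 263°).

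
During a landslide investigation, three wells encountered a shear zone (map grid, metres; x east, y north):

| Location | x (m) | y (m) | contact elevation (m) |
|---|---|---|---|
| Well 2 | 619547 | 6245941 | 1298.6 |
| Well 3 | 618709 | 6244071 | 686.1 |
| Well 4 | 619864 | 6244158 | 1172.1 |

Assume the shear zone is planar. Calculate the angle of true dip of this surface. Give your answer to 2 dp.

Let the plane be z = a·x + b·y + c.
Well 3−Well 2: −838a − 1870b = −612.5;  Well 4−Well 2: 317a − 1783b = −126.5.
Solving gives a = 0.40995, b = 0.14383.
Gradient magnitude |∇z| = √(a² + b²) = √(0.16805 + 0.02069) = 0.43445.
True dip = arctan(0.43445) = 23.48°, dipping toward WSW (azimuth ≈ 251°).

23.48°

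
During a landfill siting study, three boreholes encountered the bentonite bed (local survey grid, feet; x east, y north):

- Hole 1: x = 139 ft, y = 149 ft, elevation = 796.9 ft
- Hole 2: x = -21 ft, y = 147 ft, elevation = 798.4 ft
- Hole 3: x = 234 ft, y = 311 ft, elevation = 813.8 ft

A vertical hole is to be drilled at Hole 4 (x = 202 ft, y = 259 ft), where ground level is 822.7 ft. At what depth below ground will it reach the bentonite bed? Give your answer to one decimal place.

Let the plane be z = a·x + b·y + c.
Hole 2−Hole 1: −160a − 2b = 1.5;  Hole 3−Hole 1: 95a + 162b = 16.9.
Solving gives a = −0.01076, b = 0.11063.
Then c = 796.9 − a·139 − b·149 = 781.91.
At (202, 259): z_contact = −2.17 + 28.65 + 781.91 = 808.39 ft.
Depth below ground = 822.7 − 808.39 = 14.3 ft.

14.3 ft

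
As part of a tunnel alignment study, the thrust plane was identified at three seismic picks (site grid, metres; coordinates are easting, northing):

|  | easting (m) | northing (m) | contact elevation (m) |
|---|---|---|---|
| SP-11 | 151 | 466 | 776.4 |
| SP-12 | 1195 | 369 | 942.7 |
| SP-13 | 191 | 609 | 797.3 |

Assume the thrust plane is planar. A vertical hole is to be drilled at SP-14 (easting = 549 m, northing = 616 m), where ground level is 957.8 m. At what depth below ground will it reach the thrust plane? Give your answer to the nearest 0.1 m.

Let the plane be z = a·easting + b·northing + c.
SP-12−SP-11: 1044a − 97b = 166.3;  SP-13−SP-11: 40a + 143b = 20.9.
Solving gives a = 0.168492, b = 0.099023.
Then c = 776.4 − a·151 − b·466 = 704.81.
At (549, 616): z_contact = 92.50 + 61.00 + 704.81 = 858.31 m.
Depth below ground = 957.8 − 858.31 = 99.5 m.

99.5 m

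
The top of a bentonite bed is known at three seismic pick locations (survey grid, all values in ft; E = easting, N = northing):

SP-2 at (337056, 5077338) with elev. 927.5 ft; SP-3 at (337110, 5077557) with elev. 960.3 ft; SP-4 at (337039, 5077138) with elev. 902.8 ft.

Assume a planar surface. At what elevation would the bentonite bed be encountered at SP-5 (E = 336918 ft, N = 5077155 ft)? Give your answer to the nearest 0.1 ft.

Two edge vectors: SP-2→SP-3 = (54, 219, 32.8), SP-2→SP-4 = (-17, -200, -24.7).
Normal n = (SP-2→SP-3) × (SP-2→SP-4) = (1150.7, 776.2, -7077).
So ∂z/∂E = −n_x/n_z = 0.162597146 and ∂z/∂N = −n_y/n_z = 0.109679243.
Intercept c from SP-2: 927.5 − 54804.34 − 556878.59 = −610755.43.
At (336918, 5077155): z = 54781.9 + 556858.5 − 610755.43 = 885.0 ft.

885.0 ft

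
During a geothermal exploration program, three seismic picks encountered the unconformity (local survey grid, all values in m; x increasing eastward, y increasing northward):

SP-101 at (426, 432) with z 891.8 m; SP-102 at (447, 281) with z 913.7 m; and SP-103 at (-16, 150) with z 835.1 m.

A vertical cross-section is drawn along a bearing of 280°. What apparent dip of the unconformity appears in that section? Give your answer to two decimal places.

Two edge vectors: SP-101→SP-102 = (21, -151, 21.9), SP-101→SP-103 = (-442, -282, -56.7).
Normal n = (SP-101→SP-102) × (SP-101→SP-103) = (14737.5, -8489.1, -72664).
So ∂z/∂x = −n_x/n_z = 0.20282 and ∂z/∂y = −n_y/n_z = −0.11683.
Unit vector along 280° is (sin 280°, cos 280°) = (-0.9848, 0.1736).
Slope in that direction = a·(-0.9848) + b·(0.1736) = −0.22002.
Apparent dip = arctan|0.22002| = 12.41° (true dip is 13.2°, so apparent ≤ true as expected).

12.41°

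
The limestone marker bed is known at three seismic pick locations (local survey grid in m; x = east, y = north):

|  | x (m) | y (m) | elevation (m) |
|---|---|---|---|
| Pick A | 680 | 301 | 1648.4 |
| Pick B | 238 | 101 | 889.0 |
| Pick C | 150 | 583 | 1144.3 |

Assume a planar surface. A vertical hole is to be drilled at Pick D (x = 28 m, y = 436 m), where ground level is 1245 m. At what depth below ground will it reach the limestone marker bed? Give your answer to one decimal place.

381.8 m

Two edge vectors: Pick A→Pick B = (-442, -200, -759.4), Pick A→Pick C = (-530, 282, -504.1).
Normal n = (Pick A→Pick B) × (Pick A→Pick C) = (314970.8, 179669.8, -230644).
So ∂z/∂x = −n_x/n_z = 1.36561 and ∂z/∂y = −n_y/n_z = 0.77899.
Intercept c from Pick A: 1648.4 − 928.62 − 234.48 = 485.31.
At (28, 436): z_contact = 38.24 + 339.64 + 485.31 = 863.18 m.
Depth below ground = 1245 − 863.18 = 381.8 m.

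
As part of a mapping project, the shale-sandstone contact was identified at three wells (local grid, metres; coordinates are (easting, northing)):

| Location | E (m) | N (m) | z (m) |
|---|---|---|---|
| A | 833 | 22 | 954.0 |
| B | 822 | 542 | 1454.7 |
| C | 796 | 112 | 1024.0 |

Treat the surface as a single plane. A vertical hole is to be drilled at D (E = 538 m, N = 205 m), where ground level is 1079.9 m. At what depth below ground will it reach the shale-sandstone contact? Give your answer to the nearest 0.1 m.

87.9 m

Let the plane be z = a·E + b·N + c.
B−A: −11a + 520b = 500.7;  C−A: −37a + 90b = 70.
Solving gives a = 0.47468, b = 0.97293.
Then c = 954 − a·833 − b·22 = 537.18.
At (538, 205): z_contact = 255.38 + 199.45 + 537.18 = 992.01 m.
Depth below ground = 1079.9 − 992.01 = 87.9 m.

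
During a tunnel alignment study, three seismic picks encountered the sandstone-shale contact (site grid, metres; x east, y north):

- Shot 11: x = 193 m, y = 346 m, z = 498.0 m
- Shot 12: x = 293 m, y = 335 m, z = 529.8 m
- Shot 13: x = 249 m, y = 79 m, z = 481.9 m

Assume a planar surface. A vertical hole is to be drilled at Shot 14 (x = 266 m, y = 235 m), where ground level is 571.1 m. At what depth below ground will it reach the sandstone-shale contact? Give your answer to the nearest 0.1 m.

Two edge vectors: Shot 11→Shot 12 = (100, -11, 31.8), Shot 11→Shot 13 = (56, -267, -16.1).
Normal n = (Shot 11→Shot 12) × (Shot 11→Shot 13) = (8667.7, 3390.8, -26084).
So ∂z/∂x = −n_x/n_z = 0.33230 and ∂z/∂y = −n_y/n_z = 0.13000.
Intercept c from Shot 11: 498 − 64.13 − 44.98 = 388.89.
At (266, 235): z_contact = 88.39 + 30.55 + 388.89 = 507.83 m.
Depth below ground = 571.1 − 507.83 = 63.3 m.

63.3 m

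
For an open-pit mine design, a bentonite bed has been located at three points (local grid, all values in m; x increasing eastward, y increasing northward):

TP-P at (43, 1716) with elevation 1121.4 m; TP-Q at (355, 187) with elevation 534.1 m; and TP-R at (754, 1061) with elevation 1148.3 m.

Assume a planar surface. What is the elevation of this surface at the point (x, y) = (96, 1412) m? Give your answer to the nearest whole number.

Two edge vectors: TP-P→TP-Q = (312, -1529, -587.3), TP-P→TP-R = (711, -655, 26.9).
Normal n = (TP-P→TP-Q) × (TP-P→TP-R) = (-425811.6, -425963.1, 882759).
So ∂z/∂x = −n_x/n_z = 0.48236 and ∂z/∂y = −n_y/n_z = 0.48254.
Intercept c from TP-P: 1121.4 − 20.74 − 828.03 = 272.63.
At (96, 1412): z = 46.3 + 681.3 + 272.63 = 1000.3 m.

1000 m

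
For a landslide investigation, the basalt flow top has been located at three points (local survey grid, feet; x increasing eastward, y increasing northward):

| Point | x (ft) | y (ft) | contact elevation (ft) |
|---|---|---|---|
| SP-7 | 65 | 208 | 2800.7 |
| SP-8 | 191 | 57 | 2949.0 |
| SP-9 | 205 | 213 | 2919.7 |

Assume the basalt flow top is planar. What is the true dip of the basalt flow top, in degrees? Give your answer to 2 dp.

Let the plane be z = a·x + b·y + c.
SP-8−SP-7: 126a − 151b = 148.3;  SP-9−SP-7: 140a + 5b = 119.
Solving gives a = 0.85946, b = −0.26495.
Gradient magnitude |∇z| = √(a² + b²) = √(0.73868 + 0.07020) = 0.89937.
True dip = arctan(0.89937) = 41.97°, dipping toward WNW (azimuth ≈ 287°).

41.97°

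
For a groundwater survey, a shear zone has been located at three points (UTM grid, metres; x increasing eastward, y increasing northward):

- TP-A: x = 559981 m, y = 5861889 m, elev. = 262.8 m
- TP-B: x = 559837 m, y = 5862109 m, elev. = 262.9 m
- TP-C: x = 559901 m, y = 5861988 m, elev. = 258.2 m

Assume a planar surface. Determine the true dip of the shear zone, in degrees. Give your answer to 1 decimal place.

Two edge vectors: TP-A→TP-B = (-144, 220, 0.1), TP-A→TP-C = (-80, 99, -4.6).
Normal n = (TP-A→TP-B) × (TP-A→TP-C) = (-1021.9, -670.4, 3344).
So ∂z/∂x = −n_x/n_z = 0.30559 and ∂z/∂y = −n_y/n_z = 0.20048.
Gradient magnitude |∇z| = √(a² + b²) = √(0.09339 + 0.04019) = 0.36548.
True dip = arctan(0.36548) = 20.1°, dipping toward WSW (azimuth ≈ 237°).

20.1°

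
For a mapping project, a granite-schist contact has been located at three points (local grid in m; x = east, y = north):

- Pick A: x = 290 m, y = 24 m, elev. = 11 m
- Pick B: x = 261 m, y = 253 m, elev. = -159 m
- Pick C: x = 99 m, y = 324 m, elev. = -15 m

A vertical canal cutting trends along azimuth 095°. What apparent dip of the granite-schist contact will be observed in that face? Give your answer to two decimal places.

Two edge vectors: Pick A→Pick B = (-29, 229, -170), Pick A→Pick C = (-191, 300, -26).
Normal n = (Pick A→Pick B) × (Pick A→Pick C) = (45046, 31716, 35039).
So ∂z/∂x = −n_x/n_z = −1.28560 and ∂z/∂y = −n_y/n_z = −0.90516.
Unit vector along 095° is (sin 95°, cos 95°) = (0.9962, -0.0872).
Slope in that direction = a·(0.9962) + b·(-0.0872) = −1.20181.
Apparent dip = arctan|1.20181| = 50.24° (true dip is 57.5°, so apparent ≤ true as expected).

50.24°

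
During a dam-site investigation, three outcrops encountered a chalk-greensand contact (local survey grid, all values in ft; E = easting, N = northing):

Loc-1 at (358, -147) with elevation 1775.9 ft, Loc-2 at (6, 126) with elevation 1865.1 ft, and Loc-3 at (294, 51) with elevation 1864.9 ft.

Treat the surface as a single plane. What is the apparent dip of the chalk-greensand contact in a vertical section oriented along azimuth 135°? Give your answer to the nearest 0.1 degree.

Two edge vectors: Loc-1→Loc-2 = (-352, 273, 89.2), Loc-1→Loc-3 = (-64, 198, 89).
Normal n = (Loc-1→Loc-2) × (Loc-1→Loc-3) = (6635.4, 25619.2, -52224).
So ∂z/∂E = −n_x/n_z = 0.12706 and ∂z/∂N = −n_y/n_z = 0.49056.
Unit vector along 135° is (sin 135°, cos 135°) = (0.7071, -0.7071).
Slope in that direction = a·(0.7071) + b·(-0.7071) = −0.25704.
Apparent dip = arctan|0.25704| = 14.4° (true dip is 26.9°, so apparent ≤ true as expected).

14.4°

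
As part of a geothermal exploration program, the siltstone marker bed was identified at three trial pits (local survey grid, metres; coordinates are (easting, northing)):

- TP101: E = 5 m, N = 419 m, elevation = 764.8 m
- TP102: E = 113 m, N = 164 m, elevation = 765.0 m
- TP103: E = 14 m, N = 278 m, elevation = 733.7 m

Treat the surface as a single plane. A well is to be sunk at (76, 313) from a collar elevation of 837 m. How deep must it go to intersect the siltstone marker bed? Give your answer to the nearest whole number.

Two edge vectors: TP101→TP102 = (108, -255, 0.2), TP101→TP103 = (9, -141, -31.1).
Normal n = (TP101→TP102) × (TP101→TP103) = (7958.7, 3360.6, -12933).
So ∂z/∂E = −n_x/n_z = 0.61538 and ∂z/∂N = −n_y/n_z = 0.25985.
Intercept c from TP101: 764.8 − 3.08 − 108.88 = 652.85.
At (76, 313): z_contact = 46.8 + 81.3 + 652.85 = 780.9 m.
Depth below ground = 837 − 780.9 = 56 m.

56 m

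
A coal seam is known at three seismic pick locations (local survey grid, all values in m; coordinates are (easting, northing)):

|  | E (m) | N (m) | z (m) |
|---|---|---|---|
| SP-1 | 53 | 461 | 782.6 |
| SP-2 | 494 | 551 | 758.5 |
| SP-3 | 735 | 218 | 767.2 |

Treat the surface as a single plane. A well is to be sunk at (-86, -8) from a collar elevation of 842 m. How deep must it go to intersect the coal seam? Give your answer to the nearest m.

27 m

Let the plane be z = a·E + b·N + c.
SP-2−SP-1: 441a + 90b = −24.1;  SP-3−SP-1: 682a − 243b = −15.4.
Solving gives a = −0.04297, b = −0.05722.
Then c = 782.6 − a·53 − b·461 = 811.26.
At (-86, -8): z_contact = 3.7 + 0.5 + 811.26 = 815.4 m.
Depth below ground = 842 − 815.4 = 27 m.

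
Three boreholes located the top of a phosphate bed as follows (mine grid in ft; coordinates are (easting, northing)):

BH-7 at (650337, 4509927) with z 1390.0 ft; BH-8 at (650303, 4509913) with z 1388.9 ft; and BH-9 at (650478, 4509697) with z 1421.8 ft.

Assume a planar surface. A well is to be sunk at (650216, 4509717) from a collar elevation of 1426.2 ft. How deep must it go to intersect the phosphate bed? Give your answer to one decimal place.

25.0 ft

Let the plane be z = a·E + b·N + c.
BH-8−BH-7: −34a − 14b = −1.1;  BH-9−BH-7: 141a − 230b = 31.8.
Solving gives a = 0.071288544, b = −0.094557893.
Then c = 1390 − a·650337 − b·4509927 = 381477.61.
At (650216, 4509717): z_contact = 46352.95 − 426429.34 + 381477.61 = 1401.23 ft.
Depth below ground = 1426.2 − 1401.23 = 25.0 ft.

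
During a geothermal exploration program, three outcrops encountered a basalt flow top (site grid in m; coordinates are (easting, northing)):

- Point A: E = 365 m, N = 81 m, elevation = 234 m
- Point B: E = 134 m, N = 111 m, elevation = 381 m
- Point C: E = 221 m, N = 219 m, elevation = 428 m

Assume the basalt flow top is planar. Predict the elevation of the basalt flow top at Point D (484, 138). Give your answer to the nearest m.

220 m

Two edge vectors: Point A→Point B = (-231, 30, 147), Point A→Point C = (-144, 138, 194).
Normal n = (Point A→Point B) × (Point A→Point C) = (-14466, 23646, -27558).
So ∂z/∂E = −n_x/n_z = −0.52493 and ∂z/∂N = −n_y/n_z = 0.85804.
Intercept c from Point A: 234 + 191.60 − 69.50 = 356.10.
At (484, 138): z = −254.1 + 118.4 + 356.10 = 220.4 m.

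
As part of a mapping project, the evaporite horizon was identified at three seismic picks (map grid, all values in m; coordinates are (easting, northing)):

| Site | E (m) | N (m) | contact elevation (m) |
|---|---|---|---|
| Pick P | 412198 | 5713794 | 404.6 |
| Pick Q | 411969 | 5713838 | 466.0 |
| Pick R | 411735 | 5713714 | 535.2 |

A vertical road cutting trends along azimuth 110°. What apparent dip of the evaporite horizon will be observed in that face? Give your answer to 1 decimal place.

Two edge vectors: Pick P→Pick Q = (-229, 44, 61.4), Pick P→Pick R = (-463, -80, 130.6).
Normal n = (Pick P→Pick Q) × (Pick P→Pick R) = (10658.4, 1479.2, 38692).
So ∂z/∂E = −n_x/n_z = −0.27547 and ∂z/∂N = −n_y/n_z = −0.03823.
Unit vector along 110° is (sin 110°, cos 110°) = (0.9397, -0.3420).
Slope in that direction = a·(0.9397) + b·(-0.3420) = −0.24578.
Apparent dip = arctan|0.24578| = 13.8° (true dip is 15.5°, so apparent ≤ true as expected).

13.8°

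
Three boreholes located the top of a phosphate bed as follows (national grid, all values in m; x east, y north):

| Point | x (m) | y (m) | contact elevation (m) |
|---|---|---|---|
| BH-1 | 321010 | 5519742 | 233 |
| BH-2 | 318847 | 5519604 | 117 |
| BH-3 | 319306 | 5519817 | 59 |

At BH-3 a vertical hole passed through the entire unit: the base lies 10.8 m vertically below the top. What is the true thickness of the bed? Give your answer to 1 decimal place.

Let the plane be z = a·x + b·y + c.
BH-2−BH-1: −2163a − 138b = −116;  BH-3−BH-1: −1704a + 75b = −174.
Solving gives a = 0.08232, b = −0.44969.
|∇z| = √(a²+b²) = 0.45717, so dip δ = arctan(0.45717) = 24.57°.
True thickness = vertical thickness × cos δ = 10.8 × cos 24.57° = 9.8 m.

9.8 m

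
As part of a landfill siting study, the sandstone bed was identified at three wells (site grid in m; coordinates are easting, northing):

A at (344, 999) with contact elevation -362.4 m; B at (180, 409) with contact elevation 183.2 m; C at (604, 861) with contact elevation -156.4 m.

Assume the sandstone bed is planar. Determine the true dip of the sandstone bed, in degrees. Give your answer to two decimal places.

Two edge vectors: A→B = (-164, -590, 545.6), A→C = (260, -138, 206).
Normal n = (A→B) × (A→C) = (-46247.2, 175640, 176032).
So ∂z/∂easting = −n_x/n_z = 0.26272 and ∂z/∂northing = −n_y/n_z = −0.99777.
Gradient magnitude |∇z| = √(a² + b²) = √(0.06902 + 0.99555) = 1.03178.
True dip = arctan(1.03178) = 45.90°, dipping toward NNW (azimuth ≈ 345°).

45.90°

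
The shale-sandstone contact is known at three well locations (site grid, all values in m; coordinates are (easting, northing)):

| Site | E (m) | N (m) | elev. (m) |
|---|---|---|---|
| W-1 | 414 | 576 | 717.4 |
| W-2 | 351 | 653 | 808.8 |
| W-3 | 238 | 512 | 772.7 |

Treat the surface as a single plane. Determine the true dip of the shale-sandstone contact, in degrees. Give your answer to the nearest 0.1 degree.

42.6°

Let the plane be z = a·E + b·N + c.
W-2−W-1: −63a + 77b = 91.4;  W-3−W-1: −176a − 64b = 55.3.
Solving gives a = −0.57482, b = 0.71670.
Gradient magnitude |∇z| = √(a² + b²) = √(0.33042 + 0.51366) = 0.91874.
True dip = arctan(0.91874) = 42.6°, dipping toward SE (azimuth ≈ 141°).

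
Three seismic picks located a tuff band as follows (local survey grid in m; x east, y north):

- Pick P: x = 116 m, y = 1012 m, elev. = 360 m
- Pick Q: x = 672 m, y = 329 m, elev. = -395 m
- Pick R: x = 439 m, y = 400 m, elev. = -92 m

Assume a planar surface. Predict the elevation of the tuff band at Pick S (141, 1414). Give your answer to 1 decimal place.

353.0 m

Let the plane be z = a·x + b·y + c.
Pick Q−Pick P: 556a − 683b = −755;  Pick R−Pick P: 323a − 612b = −452.
Solving gives a = −1.281465, b = 0.062233.
Then c = 360 − a·116 − b·1012 = 445.67.
At (141, 1414): z = −180.7 + 88.0 + 445.67 = 353.0 m.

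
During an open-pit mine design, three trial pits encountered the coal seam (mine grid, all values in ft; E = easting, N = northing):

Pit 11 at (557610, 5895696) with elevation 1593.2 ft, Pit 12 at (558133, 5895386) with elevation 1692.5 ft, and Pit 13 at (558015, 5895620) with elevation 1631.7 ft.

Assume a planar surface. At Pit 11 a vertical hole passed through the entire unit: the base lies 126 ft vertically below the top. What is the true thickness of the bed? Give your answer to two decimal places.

122.53 ft

Two edge vectors: Pit 11→Pit 12 = (523, -310, 99.3), Pit 11→Pit 13 = (405, -76, 38.5).
Normal n = (Pit 11→Pit 12) × (Pit 11→Pit 13) = (-4388.2, 20081, 85802).
So ∂z/∂E = −n_x/n_z = 0.05114 and ∂z/∂N = −n_y/n_z = −0.23404.
|∇z| = √(a²+b²) = 0.23956, so dip δ = arctan(0.23956) = 13.47°.
True thickness = vertical thickness × cos δ = 126 × cos 13.47° = 122.53 ft.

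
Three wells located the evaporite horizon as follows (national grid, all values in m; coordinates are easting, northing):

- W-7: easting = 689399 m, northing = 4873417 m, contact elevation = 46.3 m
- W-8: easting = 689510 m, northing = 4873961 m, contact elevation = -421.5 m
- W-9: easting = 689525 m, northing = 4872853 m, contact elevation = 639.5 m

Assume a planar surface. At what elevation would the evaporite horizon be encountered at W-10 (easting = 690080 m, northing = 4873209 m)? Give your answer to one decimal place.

549.9 m

Let the plane be z = a·easting + b·northing + c.
W-8−W-7: 111a + 544b = −467.8;  W-9−W-7: 126a − 564b = 593.2.
Solving gives a = 0.448818129, b = −0.951505170.
Then c = 46.3 − a·689399 − b·4873417 = 4327713.00.
At (690080, 4873209): z = 309720.4 − 4636883.6 + 4327713.00 = 549.9 m.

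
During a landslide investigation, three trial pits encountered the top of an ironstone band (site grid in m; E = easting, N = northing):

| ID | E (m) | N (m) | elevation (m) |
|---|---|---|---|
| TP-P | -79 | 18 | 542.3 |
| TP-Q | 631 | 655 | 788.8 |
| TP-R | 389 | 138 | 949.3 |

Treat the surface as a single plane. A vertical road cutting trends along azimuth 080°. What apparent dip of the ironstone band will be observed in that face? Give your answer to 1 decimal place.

Let the plane be z = a·E + b·N + c.
TP-Q−TP-P: 710a + 637b = 246.5;  TP-R−TP-P: 468a + 120b = 407.
Solving gives a = 1.07873, b = −0.81538.
Unit vector along 080° is (sin 80°, cos 80°) = (0.9848, 0.1736).
Slope in that direction = a·(0.9848) + b·(0.1736) = 0.92075.
Apparent dip = arctan|0.92075| = 42.6° (true dip is 53.5°, so apparent ≤ true as expected).

42.6°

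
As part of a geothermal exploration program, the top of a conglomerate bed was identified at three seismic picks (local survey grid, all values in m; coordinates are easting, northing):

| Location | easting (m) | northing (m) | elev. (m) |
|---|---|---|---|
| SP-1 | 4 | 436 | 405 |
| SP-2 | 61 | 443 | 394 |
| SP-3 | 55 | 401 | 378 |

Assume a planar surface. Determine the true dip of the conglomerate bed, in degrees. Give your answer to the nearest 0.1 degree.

25.7°

Two edge vectors: SP-1→SP-2 = (57, 7, -11), SP-1→SP-3 = (51, -35, -27).
Normal n = (SP-1→SP-2) × (SP-1→SP-3) = (-574, 978, -2352).
So ∂z/∂easting = −n_x/n_z = −0.24405 and ∂z/∂northing = −n_y/n_z = 0.41582.
Gradient magnitude |∇z| = √(a² + b²) = √(0.05956 + 0.17290) = 0.48214.
True dip = arctan(0.48214) = 25.7°, dipping toward SSE (azimuth ≈ 150°).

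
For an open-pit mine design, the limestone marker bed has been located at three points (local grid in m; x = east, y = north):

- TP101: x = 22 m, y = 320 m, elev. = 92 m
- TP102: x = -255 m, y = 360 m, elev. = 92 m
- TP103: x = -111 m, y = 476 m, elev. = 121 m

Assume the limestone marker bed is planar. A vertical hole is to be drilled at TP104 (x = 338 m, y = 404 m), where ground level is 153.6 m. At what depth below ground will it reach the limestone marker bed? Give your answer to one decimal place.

34.1 m

Two edge vectors: TP101→TP102 = (-277, 40, 0), TP101→TP103 = (-133, 156, 29).
Normal n = (TP101→TP102) × (TP101→TP103) = (1160, 8033, -37892).
So ∂z/∂x = −n_x/n_z = 0.03061 and ∂z/∂y = −n_y/n_z = 0.21200.
Intercept c from TP101: 92 − 0.67 − 67.84 = 23.49.
At (338, 404): z_contact = 10.35 + 85.65 + 23.49 = 119.48 m.
Depth below ground = 153.6 − 119.48 = 34.1 m.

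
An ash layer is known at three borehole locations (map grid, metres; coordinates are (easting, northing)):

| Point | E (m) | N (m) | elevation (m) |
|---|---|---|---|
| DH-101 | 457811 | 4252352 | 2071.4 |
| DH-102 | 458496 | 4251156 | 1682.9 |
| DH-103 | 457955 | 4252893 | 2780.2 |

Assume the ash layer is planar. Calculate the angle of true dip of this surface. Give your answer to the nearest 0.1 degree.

57.0°

Let the plane be z = a·E + b·N + c.
DH-102−DH-101: 685a − 1196b = −388.5;  DH-103−DH-101: 144a + 541b = 708.8.
Solving gives a = 1.17453, b = 0.99754.
Gradient magnitude |∇z| = √(a² + b²) = √(1.37952 + 0.99508) = 1.54098.
True dip = arctan(1.54098) = 57.0°, dipping toward SW (azimuth ≈ 230°).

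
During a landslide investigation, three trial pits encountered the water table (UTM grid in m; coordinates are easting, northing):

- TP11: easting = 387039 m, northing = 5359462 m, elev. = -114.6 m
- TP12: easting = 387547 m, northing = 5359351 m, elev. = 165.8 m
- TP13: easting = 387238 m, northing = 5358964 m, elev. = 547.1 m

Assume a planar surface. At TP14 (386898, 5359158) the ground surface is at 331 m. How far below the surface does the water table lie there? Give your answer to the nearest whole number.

Let the plane be z = a·easting + b·northing + c.
TP12−TP11: 508a − 111b = 280.4;  TP13−TP11: 199a − 498b = 661.7.
Solving gives a = 0.28666927, b = −1.21416228.
Then c = -114.6 − a·387039 − b·5359462 = 6396189.82.
At (386898, 5359158): z_contact = 110911.8 − 6506887.5 + 6396189.82 = 214.1 m.
Depth below ground = 331 − 214.1 = 117 m.

117 m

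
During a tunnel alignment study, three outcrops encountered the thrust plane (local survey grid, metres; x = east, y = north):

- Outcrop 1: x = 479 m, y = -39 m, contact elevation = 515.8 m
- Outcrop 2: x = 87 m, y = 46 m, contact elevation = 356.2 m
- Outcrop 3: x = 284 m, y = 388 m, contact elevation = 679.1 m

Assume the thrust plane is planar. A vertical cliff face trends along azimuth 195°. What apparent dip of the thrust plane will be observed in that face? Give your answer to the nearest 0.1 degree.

36.9°

Let the plane be z = a·x + b·y + c.
Outcrop 2−Outcrop 1: −392a + 85b = −159.6;  Outcrop 3−Outcrop 1: −195a + 427b = 163.3.
Solving gives a = 0.54393, b = 0.63084.
Unit vector along 195° is (sin 195°, cos 195°) = (-0.2588, -0.9659).
Slope in that direction = a·(-0.2588) + b·(-0.9659) = −0.75012.
Apparent dip = arctan|0.75012| = 36.9° (true dip is 39.8°, so apparent ≤ true as expected).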